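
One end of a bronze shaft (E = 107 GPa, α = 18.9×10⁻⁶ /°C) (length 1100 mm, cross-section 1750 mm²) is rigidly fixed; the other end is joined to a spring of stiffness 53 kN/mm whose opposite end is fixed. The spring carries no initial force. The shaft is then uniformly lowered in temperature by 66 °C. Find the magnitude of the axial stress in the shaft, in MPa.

Free thermal contraction: δ_free = αΔT L = 18.9×10⁻⁶ × 66 × 1100 = 1.372 mm.
With a force P in the spring, the elastic change of the shaft is PL/(AE) and that of the spring is P/k; compatibility requires their sum to equal δ_free.
P [ L/(AE) + 1/k ] = δ_free → P [ 1100/(1750×107×10³) + 1/(53×10³) ] = 1.372.
P = 1.372 / 2.474×10⁻⁵ = 55460 N.
σ = P/A = 55460/1750 = 31.69 MPa.

σ ≈ 31.7 MPa (tensile)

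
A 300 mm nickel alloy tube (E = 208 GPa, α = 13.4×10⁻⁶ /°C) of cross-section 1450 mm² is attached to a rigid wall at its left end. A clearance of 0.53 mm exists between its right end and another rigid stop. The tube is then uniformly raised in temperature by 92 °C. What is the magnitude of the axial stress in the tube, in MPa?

σ ≈ 0 MPa

Unrestrained expansion: δ_free = αΔT L = 13.4×10⁻⁶ × 92 × 300 = 0.3698 mm.
Since δ_free = 0.37 mm is less than the 0.53 mm gap, the tube never touches the wall. No axial force develops.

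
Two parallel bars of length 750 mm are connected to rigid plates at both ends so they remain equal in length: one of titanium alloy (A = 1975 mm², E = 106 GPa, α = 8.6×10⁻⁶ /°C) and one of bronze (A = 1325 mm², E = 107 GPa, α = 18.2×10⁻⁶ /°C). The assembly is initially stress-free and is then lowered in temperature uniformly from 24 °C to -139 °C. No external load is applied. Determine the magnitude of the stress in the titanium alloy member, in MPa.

The bronze has the larger α, so on cooling it would change length more than the titanium alloy if both were free. The rigid plates force a common final length, so the bronze is put into tension and the titanium alloy into compression, with equal and opposite forces P (no external load).
Equating the net (thermal + elastic) strains gives |α₁ − α₂|·ΔT = P·[1/(A₁E₁) + 1/(A₂E₂)].
|α₁ − α₂|·ΔT = 9.6×10⁻⁶ × 163 = 0.001565.
1/(A₁E₁) + 1/(A₂E₂) = 1/(1975×106×10³) + 1/(1325×107×10³) = 1.183×10⁻⁸ N⁻¹.
So P = 0.001565 / 1.183×10⁻⁸ = 132.3 kN.
σ_{titanium alloy} = P/A₁ = 132300/1975 = 66.97 MPa, compressive.

σ ≈ 67 MPa (compressive)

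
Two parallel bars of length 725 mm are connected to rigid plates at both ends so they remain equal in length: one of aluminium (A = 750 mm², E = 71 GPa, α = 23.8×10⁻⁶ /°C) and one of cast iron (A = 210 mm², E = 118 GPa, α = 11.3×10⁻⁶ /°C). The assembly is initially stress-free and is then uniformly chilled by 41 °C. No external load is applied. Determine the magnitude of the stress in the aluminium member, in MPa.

σ ≈ 11.6 MPa (tensile)

Both members must finish at the same length. With the larger α, the aluminium tends to over-contract; the plates restrain it, putting the aluminium in tension and the cast iron in compression. With no external load the two internal forces are equal and opposite, magnitude P.
Setting the final lengths equal and cancelling L: (α₁ − α₂)ΔT = P/(A₁E₁) + P/(A₂E₂).
|α₁ − α₂|·ΔT = 12.5×10⁻⁶ × 41 = 0.0005125.
1/(A₁E₁) + 1/(A₂E₂) = 1/(750×71×10³) + 1/(210×118×10³) = 5.913×10⁻⁸ N⁻¹.
P = 0.0005125 / 5.913×10⁻⁸ = 8667 N = 8.667 kN.
σ_{aluminium} = P/A₁ = 8667/750 = 11.56 MPa, tensile.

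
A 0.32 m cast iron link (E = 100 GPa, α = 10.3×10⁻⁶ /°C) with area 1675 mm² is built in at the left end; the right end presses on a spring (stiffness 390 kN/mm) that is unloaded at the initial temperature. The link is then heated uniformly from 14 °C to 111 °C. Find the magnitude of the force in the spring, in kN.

The unrestrained thermal change is αΔT L = 10.3×10⁻⁶ × 97 × 320 = 0.3197 mm.
Let P be the compressive force at the spring. The link shortens elastically by PL/(AE) and the spring compresses by P/k; together these equal δ_free.
So P = δ_free / [L/(AE) + 1/k] = 0.3197 / [ 320/(1675×100×10³) + 1/(390×10³) ].
P = 0.3197 / 4.475×10⁻⁶ = 71450 N.

P ≈ 71.5 kN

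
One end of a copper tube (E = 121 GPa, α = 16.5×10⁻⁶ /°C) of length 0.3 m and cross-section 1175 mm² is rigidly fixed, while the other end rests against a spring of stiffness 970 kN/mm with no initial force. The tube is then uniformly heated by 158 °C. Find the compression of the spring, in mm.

Free thermal expansion: δ_free = αΔT L = 16.5×10⁻⁶ × 158 × 300 = 0.7821 mm.
With a force P in the spring, the elastic change of the tube is PL/(AE) and that of the spring is P/k; compatibility requires their sum to equal δ_free.
P [ L/(AE) + 1/k ] = δ_free → P [ 300/(1175×121×10³) + 1/(970×10³) ] = 0.7821.
P = 0.7821 / 3.141×10⁻⁶ = 249000 N.
Spring compression = P/k = 249000/(970×10³) = 0.2567 mm.

δ ≈ 0.257 mm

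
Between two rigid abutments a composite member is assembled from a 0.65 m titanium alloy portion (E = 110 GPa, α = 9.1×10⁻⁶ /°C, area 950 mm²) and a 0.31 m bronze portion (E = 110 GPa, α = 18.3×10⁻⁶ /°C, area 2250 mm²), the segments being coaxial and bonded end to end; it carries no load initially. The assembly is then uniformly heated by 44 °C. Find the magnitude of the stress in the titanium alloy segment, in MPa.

σ ≈ 71.8 MPa (compressive)

If the supports were absent, the total length change would be Σ αᵢΔT Lᵢ = 9.1×10⁻⁶×44×650 + 18.3×10⁻⁶×44×310 = 0.5099 mm.
Since the ends are fixed, an axial force P builds up, equal in every segment, with P · Σ Lᵢ/(AᵢEᵢ) = δ_free.
Σ Lᵢ/(AᵢEᵢ) = 650/(950×110×10³) + 310/(2250×110×10³) = 7.473×10⁻⁶ mm/N.
Hence P = δ_free / Σ(L/AE) = 0.5099/7.473×10⁻⁶ = 68.23 kN (compressive).
σ_{titanium alloy} = P / A = 68230 / 950 = 71.82 MPa.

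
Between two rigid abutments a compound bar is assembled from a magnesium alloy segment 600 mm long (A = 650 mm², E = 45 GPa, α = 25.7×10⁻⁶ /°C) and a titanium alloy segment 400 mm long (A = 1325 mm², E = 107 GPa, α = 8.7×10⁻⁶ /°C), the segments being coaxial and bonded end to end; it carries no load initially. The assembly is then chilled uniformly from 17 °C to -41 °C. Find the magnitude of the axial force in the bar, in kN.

P ≈ 47 kN (tensile)

If the supports were absent, the total length change would be Σ αᵢΔT Lᵢ = 25.7×10⁻⁶×58×600 + 8.7×10⁻⁶×58×400 = 1.096 mm.
The rigid supports impose zero overall length change; the single axial force P common to all segments must satisfy P Σ Lᵢ/(AᵢEᵢ) = δ_free.
The series flexibility is Σ Lᵢ/(AᵢEᵢ) = 600/(650×45×10³) + 400/(1325×107×10³) = 2.333×10⁻⁵ mm/N.
P = 1.096 / 2.333×10⁻⁵ = 46980 N = 46.98 kN, tensile.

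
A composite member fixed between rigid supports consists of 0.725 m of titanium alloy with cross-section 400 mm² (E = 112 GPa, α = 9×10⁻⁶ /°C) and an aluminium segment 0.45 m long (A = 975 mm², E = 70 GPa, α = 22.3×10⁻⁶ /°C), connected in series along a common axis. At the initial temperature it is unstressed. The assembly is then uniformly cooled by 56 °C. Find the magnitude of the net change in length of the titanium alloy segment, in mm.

|ΔL| ≈ 0.294 mm

With the walls removed the bar would change length by δ_free = Σ αᵢΔT Lᵢ = 9×10⁻⁶×56×725 + 22.3×10⁻⁶×56×450 = 0.9274 mm.
The walls prevent any net length change, so an axial force P (same in every segment) develops. Compatibility: P · Σ Lᵢ/(AᵢEᵢ) = δ_free.
Σ Lᵢ/(AᵢEᵢ) = 725/(400×112×10³) + 450/(975×70×10³) = 2.278×10⁻⁵ mm/N.
Hence P = δ_free / Σ(L/AE) = 0.9274/2.278×10⁻⁵ = 40.72 kN (tensile).
For the titanium alloy segment, free thermal change = 9×10⁻⁶×56×725 = 0.3654 mm and elastic change from P = 40720×725/(400×112×10³) = 0.6589 mm; these oppose, so the net change is 0.294 mm (segment lengthens).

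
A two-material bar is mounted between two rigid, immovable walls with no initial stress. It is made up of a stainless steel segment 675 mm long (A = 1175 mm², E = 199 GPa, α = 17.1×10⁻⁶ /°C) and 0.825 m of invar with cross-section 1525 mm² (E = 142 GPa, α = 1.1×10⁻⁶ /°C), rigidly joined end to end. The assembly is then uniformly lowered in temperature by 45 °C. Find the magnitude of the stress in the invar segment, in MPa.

σ ≈ 54.9 MPa (tensile)

With the walls removed the bar would change length by δ_free = Σ αᵢΔT Lᵢ = 17.1×10⁻⁶×45×675 + 1.1×10⁻⁶×45×825 = 0.5603 mm.
The walls prevent any net length change, so an axial force P (same in every segment) develops. Compatibility: P · Σ Lᵢ/(AᵢEᵢ) = δ_free.
The series flexibility is Σ Lᵢ/(AᵢEᵢ) = 675/(1175×199×10³) + 825/(1525×142×10³) = 6.697×10⁻⁶ mm/N.
So P = 0.5603 / 6.697×10⁻⁶ = 83.66 kN, tensile.
σ_{invar} = P / A = 83660 / 1525 = 54.86 MPa.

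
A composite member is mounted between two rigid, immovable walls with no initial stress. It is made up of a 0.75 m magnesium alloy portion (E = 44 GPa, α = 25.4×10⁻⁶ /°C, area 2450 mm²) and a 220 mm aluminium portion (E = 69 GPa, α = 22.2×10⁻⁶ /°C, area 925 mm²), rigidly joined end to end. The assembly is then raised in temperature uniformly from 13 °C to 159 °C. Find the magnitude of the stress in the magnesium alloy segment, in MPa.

σ ≈ 137 MPa (compressive)

If the supports were absent, the total length change would be Σ αᵢΔT Lᵢ = 25.4×10⁻⁶×146×750 + 22.2×10⁻⁶×146×220 = 3.494 mm.
The walls prevent any net length change, so an axial force P (same in every segment) develops. Compatibility: P · Σ Lᵢ/(AᵢEᵢ) = δ_free.
The series flexibility is Σ Lᵢ/(AᵢEᵢ) = 750/(2450×44×10³) + 220/(925×69×10³) = 1.04×10⁻⁵ mm/N.
P = 3.494 / 1.04×10⁻⁵ = 335900 N = 335.9 kN, compressive.
σ_{magnesium alloy} = P / A = 335900 / 2450 = 137.1 MPa.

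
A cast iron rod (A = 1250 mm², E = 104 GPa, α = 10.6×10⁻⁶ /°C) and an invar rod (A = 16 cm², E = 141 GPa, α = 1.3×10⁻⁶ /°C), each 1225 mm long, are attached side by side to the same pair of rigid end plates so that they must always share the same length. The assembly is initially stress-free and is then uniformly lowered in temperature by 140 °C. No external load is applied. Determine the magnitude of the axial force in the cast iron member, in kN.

Both members must finish at the same length. With the larger α, the cast iron tends to over-contract; the plates restrain it, putting the cast iron in tension and the invar in compression. With no external load the two internal forces are equal and opposite, magnitude P.
Compatibility of the two members (thermal + elastic change equal): (α₁ − α₂)ΔT = P·[1/(A₁E₁) + 1/(A₂E₂)].
|α₁ − α₂|·ΔT = 9.3×10⁻⁶ × 140 = 0.001302.
1/(A₁E₁) + 1/(A₂E₂) = 1/(1250×104×10³) + 1/(1600×141×10³) = 1.212×10⁻⁸ N⁻¹.
So P = 0.001302 / 1.212×10⁻⁸ = 107.4 kN.

P ≈ 107 kN (tensile in the cast iron)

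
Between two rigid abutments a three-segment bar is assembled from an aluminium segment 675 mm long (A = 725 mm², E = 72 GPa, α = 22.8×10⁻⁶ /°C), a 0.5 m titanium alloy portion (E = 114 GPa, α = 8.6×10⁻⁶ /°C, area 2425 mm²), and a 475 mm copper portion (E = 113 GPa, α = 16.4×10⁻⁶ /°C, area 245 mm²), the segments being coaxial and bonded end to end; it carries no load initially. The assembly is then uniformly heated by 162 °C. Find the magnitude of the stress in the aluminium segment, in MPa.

Free thermal expansion of the whole bar: Σ αᵢΔT Lᵢ = 22.8×10⁻⁶×162×675 + 8.6×10⁻⁶×162×500 + 16.4×10⁻⁶×162×475 = 4.452 mm.
The rigid supports impose zero overall length change; the single axial force P common to all segments must satisfy P Σ Lᵢ/(AᵢEᵢ) = δ_free.
The series flexibility is Σ Lᵢ/(AᵢEᵢ) = 675/(725×72×10³) + 500/(2425×114×10³) + 475/(245×113×10³) = 3.19×10⁻⁵ mm/N.
Hence P = δ_free / Σ(L/AE) = 4.452/3.19×10⁻⁵ = 139.6 kN (compressive).
σ_{aluminium} = P / A = 139600 / 725 = 192.5 MPa.

σ ≈ 193 MPa (compressive)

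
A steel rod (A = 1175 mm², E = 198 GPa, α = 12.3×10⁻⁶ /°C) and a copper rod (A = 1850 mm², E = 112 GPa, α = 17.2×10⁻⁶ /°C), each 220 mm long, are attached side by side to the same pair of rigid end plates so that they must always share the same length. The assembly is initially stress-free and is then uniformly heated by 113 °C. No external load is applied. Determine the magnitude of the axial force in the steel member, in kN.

P ≈ 60.7 kN (tensile in the steel)

Equilibrium of a rigid end plate with no external load gives equal and opposite internal forces ±P in the two members. Since α_{copper} > α_{steel}, heating drives the copper into compression and the steel into tension.
Setting the final lengths equal and cancelling L: (α₁ − α₂)ΔT = P/(A₁E₁) + P/(A₂E₂).
|α₁ − α₂|·ΔT = 4.9×10⁻⁶ × 113 = 0.0005537.
1/(A₁E₁) + 1/(A₂E₂) = 1/(1175×198×10³) + 1/(1850×112×10³) = 9.125×10⁻⁹ N⁻¹.
P = 0.0005537 / 9.125×10⁻⁹ = 60680 N = 60.68 kN.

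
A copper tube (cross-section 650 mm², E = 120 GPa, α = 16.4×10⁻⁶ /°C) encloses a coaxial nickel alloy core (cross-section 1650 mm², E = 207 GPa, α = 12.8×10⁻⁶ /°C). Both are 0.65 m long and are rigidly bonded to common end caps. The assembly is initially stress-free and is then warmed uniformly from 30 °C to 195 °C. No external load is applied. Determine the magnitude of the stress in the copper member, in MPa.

σ ≈ 58 MPa (compressive)

Both members must finish at the same length. With the larger α, the copper tends to over-expand; the plates restrain it, putting the copper in compression and the nickel alloy in tension. With no external load the two internal forces are equal and opposite, magnitude P.
Setting the final lengths equal and cancelling L: (α₁ − α₂)ΔT = P/(A₁E₁) + P/(A₂E₂).
|α₁ − α₂|·ΔT = 3.6×10⁻⁶ × 165 = 0.000594.
1/(A₁E₁) + 1/(A₂E₂) = 1/(650×120×10³) + 1/(1650×207×10³) = 1.575×10⁻⁸ N⁻¹.
P = 0.000594 / 1.575×10⁻⁸ = 37720 N = 37.72 kN.
σ_{copper} = P/A₁ = 37720/650 = 58.03 MPa, compressive.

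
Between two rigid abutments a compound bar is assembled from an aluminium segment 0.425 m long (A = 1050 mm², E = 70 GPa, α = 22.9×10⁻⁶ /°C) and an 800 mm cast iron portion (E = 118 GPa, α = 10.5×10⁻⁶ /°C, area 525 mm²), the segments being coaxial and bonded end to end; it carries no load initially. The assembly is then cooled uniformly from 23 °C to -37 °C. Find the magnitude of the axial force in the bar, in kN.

P ≈ 58.2 kN (tensile)

With the walls removed the bar would change length by δ_free = Σ αᵢΔT Lᵢ = 22.9×10⁻⁶×60×425 + 10.5×10⁻⁶×60×800 = 1.088 mm.
Since the ends are fixed, an axial force P builds up, equal in every segment, with P · Σ Lᵢ/(AᵢEᵢ) = δ_free.
The series flexibility is Σ Lᵢ/(AᵢEᵢ) = 425/(1050×70×10³) + 800/(525×118×10³) = 1.87×10⁻⁵ mm/N.
Hence P = δ_free / Σ(L/AE) = 1.088/1.87×10⁻⁵ = 58.19 kN (tensile).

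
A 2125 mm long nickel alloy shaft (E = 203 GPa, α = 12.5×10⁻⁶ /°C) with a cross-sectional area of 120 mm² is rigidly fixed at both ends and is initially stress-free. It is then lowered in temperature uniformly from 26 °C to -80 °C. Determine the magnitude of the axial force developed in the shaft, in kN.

With zero net strain, σ = E·αΔT = 203 GPa × 12.5×10⁻⁶ × 106 = 269 MPa.
Then P = σA = 269 × 120 mm² = 32.28 kN, tensile.

P ≈ 32.3 kN (tensile)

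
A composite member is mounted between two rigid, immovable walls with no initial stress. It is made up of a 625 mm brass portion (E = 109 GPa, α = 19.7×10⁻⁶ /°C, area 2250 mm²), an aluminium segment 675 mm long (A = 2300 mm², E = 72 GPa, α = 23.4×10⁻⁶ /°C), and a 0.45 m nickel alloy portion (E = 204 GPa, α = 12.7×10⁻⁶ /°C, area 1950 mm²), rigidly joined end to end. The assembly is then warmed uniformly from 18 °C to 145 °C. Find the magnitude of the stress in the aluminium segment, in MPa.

σ ≈ 241 MPa (compressive)

Free thermal expansion of the whole bar: Σ αᵢΔT Lᵢ = 19.7×10⁻⁶×127×625 + 23.4×10⁻⁶×127×675 + 12.7×10⁻⁶×127×450 = 4.295 mm.
The rigid supports impose zero overall length change; the single axial force P common to all segments must satisfy P Σ Lᵢ/(AᵢEᵢ) = δ_free.
Σ Lᵢ/(AᵢEᵢ) = 625/(2250×109×10³) + 675/(2300×72×10³) + 450/(1950×204×10³) = 7.756×10⁻⁶ mm/N.
So P = 4.295 / 7.756×10⁻⁶ = 553.8 kN, compressive.
σ_{aluminium} = P / A = 553800 / 2300 = 240.8 MPa.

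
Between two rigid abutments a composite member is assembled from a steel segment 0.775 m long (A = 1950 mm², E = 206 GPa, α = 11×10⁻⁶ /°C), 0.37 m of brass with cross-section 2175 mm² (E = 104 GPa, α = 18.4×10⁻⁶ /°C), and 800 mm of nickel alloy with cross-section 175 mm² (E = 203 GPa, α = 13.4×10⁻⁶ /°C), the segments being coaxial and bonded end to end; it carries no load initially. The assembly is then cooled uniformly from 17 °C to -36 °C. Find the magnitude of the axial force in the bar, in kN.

If the supports were absent, the total length change would be Σ αᵢΔT Lᵢ = 11×10⁻⁶×53×775 + 18.4×10⁻⁶×53×370 + 13.4×10⁻⁶×53×800 = 1.381 mm.
Since the ends are fixed, an axial force P builds up, equal in every segment, with P · Σ Lᵢ/(AᵢEᵢ) = δ_free.
The series flexibility is Σ Lᵢ/(AᵢEᵢ) = 775/(1950×206×10³) + 370/(2175×104×10³) + 800/(175×203×10³) = 2.608×10⁻⁵ mm/N.
Hence P = δ_free / Σ(L/AE) = 1.381/2.608×10⁻⁵ = 52.94 kN (tensile).

P ≈ 52.9 kN (tensile)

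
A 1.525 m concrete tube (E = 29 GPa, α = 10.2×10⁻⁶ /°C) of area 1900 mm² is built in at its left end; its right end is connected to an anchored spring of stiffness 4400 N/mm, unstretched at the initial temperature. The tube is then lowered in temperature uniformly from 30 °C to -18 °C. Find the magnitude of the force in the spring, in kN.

Free thermal contraction: δ_free = αΔT L = 10.2×10⁻⁶ × 48 × 1525 = 0.7466 mm.
Let P be the tensile force in the spring. The tube extends elastically by PL/(AE) and the spring stretches by P/k; together these equal δ_free.
So P = δ_free / [L/(AE) + 1/k] = 0.7466 / [ 1525/(1900×29×10³) + 1/(4400) ].
P = 0.7466 / 0.0002549 = 2929 N.

P ≈ 2.93 kN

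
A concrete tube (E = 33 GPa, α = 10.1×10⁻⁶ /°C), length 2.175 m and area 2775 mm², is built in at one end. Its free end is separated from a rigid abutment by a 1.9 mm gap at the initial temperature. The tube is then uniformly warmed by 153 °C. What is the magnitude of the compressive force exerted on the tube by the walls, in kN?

P ≈ 61.5 kN

Unrestrained expansion: δ_free = αΔT L = 10.1×10⁻⁶ × 153 × 2175 = 3.361 mm.
This exceeds the 1.9 mm gap, so the wall pushes back. The portion of expansion that must be recovered elastically is δ_free − gap = 3.361 − 1.9 = 1.461 mm.
So σ = E(δ_free − g)/L = 33×10³ × 1.461/2175 = 22.17 MPa.
P = σA = 22.17 × 2775 = 61.51 kN.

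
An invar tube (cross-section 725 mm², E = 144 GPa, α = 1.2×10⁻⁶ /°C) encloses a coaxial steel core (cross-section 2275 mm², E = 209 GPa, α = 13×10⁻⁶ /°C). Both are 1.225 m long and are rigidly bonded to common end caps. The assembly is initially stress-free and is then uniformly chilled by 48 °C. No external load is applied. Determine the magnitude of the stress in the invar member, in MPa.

σ ≈ 66.9 MPa (compressive)

Both members must finish at the same length. With the larger α, the steel tends to over-contract; the plates restrain it, putting the steel in tension and the invar in compression. With no external load the two internal forces are equal and opposite, magnitude P.
Equating the net (thermal + elastic) strains gives |α₁ − α₂|·ΔT = P·[1/(A₁E₁) + 1/(A₂E₂)].
|α₁ − α₂|·ΔT = 11.8×10⁻⁶ × 48 = 0.0005664.
1/(A₁E₁) + 1/(A₂E₂) = 1/(725×144×10³) + 1/(2275×209×10³) = 1.168×10⁻⁸ N⁻¹.
So P = 0.0005664 / 1.168×10⁻⁸ = 48.49 kN.
σ_{invar} = P/A₁ = 48490/725 = 66.88 MPa, compressive.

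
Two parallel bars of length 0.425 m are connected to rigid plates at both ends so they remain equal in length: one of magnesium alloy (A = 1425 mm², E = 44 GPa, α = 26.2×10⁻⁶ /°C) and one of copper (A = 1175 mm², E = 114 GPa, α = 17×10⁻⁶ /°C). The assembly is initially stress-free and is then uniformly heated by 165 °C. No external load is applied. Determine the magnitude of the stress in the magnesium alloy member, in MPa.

σ ≈ 45.5 MPa (compressive)

The magnesium alloy has the larger α, so on heating it would change length more than the copper if both were free. The rigid plates force a common final length, so the magnesium alloy is put into compression and the copper into tension, with equal and opposite forces P (no external load).
Equating the net (thermal + elastic) strains gives |α₁ − α₂|·ΔT = P·[1/(A₁E₁) + 1/(A₂E₂)].
|α₁ − α₂|·ΔT = 9.2×10⁻⁶ × 165 = 0.001518.
1/(A₁E₁) + 1/(A₂E₂) = 1/(1425×44×10³) + 1/(1175×114×10³) = 2.341×10⁻⁸ N⁻¹.
So P = 0.001518 / 2.341×10⁻⁸ = 64.83 kN.
σ_{magnesium alloy} = P/A₁ = 64830/1425 = 45.5 MPa, compressive.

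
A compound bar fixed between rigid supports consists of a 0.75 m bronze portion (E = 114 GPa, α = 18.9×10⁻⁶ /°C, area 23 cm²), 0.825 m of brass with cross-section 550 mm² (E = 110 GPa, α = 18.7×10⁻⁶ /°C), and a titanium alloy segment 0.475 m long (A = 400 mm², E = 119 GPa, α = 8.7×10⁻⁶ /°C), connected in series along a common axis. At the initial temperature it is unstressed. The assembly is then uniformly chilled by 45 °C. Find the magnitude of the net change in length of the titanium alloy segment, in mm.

If the supports were absent, the total length change would be Σ αᵢΔT Lᵢ = 18.9×10⁻⁶×45×750 + 18.7×10⁻⁶×45×825 + 8.7×10⁻⁶×45×475 = 1.518 mm.
The rigid supports impose zero overall length change; the single axial force P common to all segments must satisfy P Σ Lᵢ/(AᵢEᵢ) = δ_free.
Σ Lᵢ/(AᵢEᵢ) = 750/(2300×114×10³) + 825/(550×110×10³) + 475/(400×119×10³) = 2.648×10⁻⁵ mm/N.
P = 1.518 / 2.648×10⁻⁵ = 57340 N = 57.34 kN, tensile.
For the titanium alloy segment, free thermal change = 8.7×10⁻⁶×45×475 = 0.186 mm and elastic change from P = 57340×475/(400×119×10³) = 0.5722 mm; these oppose, so the net change is 0.386 mm (segment lengthens).

|ΔL| ≈ 0.386 mm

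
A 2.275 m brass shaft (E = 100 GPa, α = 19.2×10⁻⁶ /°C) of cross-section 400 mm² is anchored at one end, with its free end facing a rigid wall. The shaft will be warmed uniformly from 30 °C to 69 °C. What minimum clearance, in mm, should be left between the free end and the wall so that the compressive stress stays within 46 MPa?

g ≈ 0.657 mm

Free expansion if unrestrained: δ_free = αΔT L = 19.2×10⁻⁶ × 39 × 2275 = 1.704 mm.
At the allowable stress the elastic shortening the wall may impose is σL/E = 46 × 2275 / (100×10³) = 1.046 mm.
The gap must absorb the remainder: g_min = 1.704 − 1.046 = 0.657 mm.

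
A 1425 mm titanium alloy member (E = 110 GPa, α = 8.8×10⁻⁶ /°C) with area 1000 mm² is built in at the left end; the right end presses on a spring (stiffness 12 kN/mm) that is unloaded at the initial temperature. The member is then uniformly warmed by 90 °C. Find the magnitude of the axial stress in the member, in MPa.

The unrestrained thermal change is αΔT L = 8.8×10⁻⁶ × 90 × 1425 = 1.129 mm.
With a force P in the spring, the elastic change of the member is PL/(AE) and that of the spring is P/k; compatibility requires their sum to equal δ_free.
So P = δ_free / [L/(AE) + 1/k] = 1.129 / [ 1425/(1000×110×10³) + 1/(12×10³) ].
P = 1.129 / 9.629×10⁻⁵ = 11720 N.
σ = P/A = 11720/1000 = 11.72 MPa.

σ ≈ 11.7 MPa (compressive)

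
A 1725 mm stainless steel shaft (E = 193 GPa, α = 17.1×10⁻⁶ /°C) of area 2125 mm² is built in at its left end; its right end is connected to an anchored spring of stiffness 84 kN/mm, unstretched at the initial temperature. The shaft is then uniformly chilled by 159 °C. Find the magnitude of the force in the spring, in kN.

P ≈ 291 kN

The unrestrained thermal change is αΔT L = 17.1×10⁻⁶ × 159 × 1725 = 4.69 mm.
Let P be the tensile force in the spring. The shaft extends elastically by PL/(AE) and the spring stretches by P/k; together these equal δ_free.
So P = δ_free / [L/(AE) + 1/k] = 4.69 / [ 1725/(2125×193×10³) + 1/(84×10³) ].
P = 4.69 / 1.611×10⁻⁵ = 291100 N.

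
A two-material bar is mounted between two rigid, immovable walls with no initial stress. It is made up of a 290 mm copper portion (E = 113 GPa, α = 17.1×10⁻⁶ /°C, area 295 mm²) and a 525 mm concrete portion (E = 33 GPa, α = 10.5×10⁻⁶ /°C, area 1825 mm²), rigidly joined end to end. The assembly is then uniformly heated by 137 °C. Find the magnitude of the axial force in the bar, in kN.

P ≈ 82.4 kN (compressive)

If the supports were absent, the total length change would be Σ αᵢΔT Lᵢ = 17.1×10⁻⁶×137×290 + 10.5×10⁻⁶×137×525 = 1.435 mm.
The walls prevent any net length change, so an axial force P (same in every segment) develops. Compatibility: P · Σ Lᵢ/(AᵢEᵢ) = δ_free.
The series flexibility is Σ Lᵢ/(AᵢEᵢ) = 290/(295×113×10³) + 525/(1825×33×10³) = 1.742×10⁻⁵ mm/N.
So P = 1.435 / 1.742×10⁻⁵ = 82.37 kN, compressive.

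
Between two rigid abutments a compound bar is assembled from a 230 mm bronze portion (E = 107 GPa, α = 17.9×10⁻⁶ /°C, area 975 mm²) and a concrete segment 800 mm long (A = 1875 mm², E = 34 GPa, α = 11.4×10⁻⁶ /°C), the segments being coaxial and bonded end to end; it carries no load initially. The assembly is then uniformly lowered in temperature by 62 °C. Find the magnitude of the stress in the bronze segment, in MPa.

σ ≈ 57.1 MPa (tensile)

If the supports were absent, the total length change would be Σ αᵢΔT Lᵢ = 17.9×10⁻⁶×62×230 + 11.4×10⁻⁶×62×800 = 0.8207 mm.
The walls prevent any net length change, so an axial force P (same in every segment) develops. Compatibility: P · Σ Lᵢ/(AᵢEᵢ) = δ_free.
The series flexibility is Σ Lᵢ/(AᵢEᵢ) = 230/(975×107×10³) + 800/(1875×34×10³) = 1.475×10⁻⁵ mm/N.
Hence P = δ_free / Σ(L/AE) = 0.8207/1.475×10⁻⁵ = 55.63 kN (tensile).
σ_{bronze} = P / A = 55630 / 975 = 57.05 MPa.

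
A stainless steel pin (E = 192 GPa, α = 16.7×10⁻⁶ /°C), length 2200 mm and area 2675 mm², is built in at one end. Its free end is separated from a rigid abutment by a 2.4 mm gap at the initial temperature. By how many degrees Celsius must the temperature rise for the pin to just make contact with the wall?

ΔT ≈ 65.3 °C

The gap closes when αΔT L = 2.4 mm, since the pin is still unstressed at that instant.
ΔT = 2.4 / (16.7×10⁻⁶ × 2200) = 65.32 °C.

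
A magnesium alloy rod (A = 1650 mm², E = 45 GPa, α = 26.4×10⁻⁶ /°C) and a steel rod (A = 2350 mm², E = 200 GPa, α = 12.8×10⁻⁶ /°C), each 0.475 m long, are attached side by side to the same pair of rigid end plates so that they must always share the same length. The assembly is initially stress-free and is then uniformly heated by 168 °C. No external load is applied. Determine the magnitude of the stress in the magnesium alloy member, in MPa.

The magnesium alloy has the larger α, so on heating it would change length more than the steel if both were free. The rigid plates force a common final length, so the magnesium alloy is put into compression and the steel into tension, with equal and opposite forces P (no external load).
Equating the net (thermal + elastic) strains gives |α₁ − α₂|·ΔT = P·[1/(A₁E₁) + 1/(A₂E₂)].
|α₁ − α₂|·ΔT = 13.6×10⁻⁶ × 168 = 0.002285.
1/(A₁E₁) + 1/(A₂E₂) = 1/(1650×45×10³) + 1/(2350×200×10³) = 1.56×10⁻⁸ N⁻¹.
P = 0.002285 / 1.56×10⁻⁸ = 146500 N = 146.5 kN.
σ_{magnesium alloy} = P/A₁ = 146500/1650 = 88.79 MPa, compressive.

σ ≈ 88.8 MPa (compressive)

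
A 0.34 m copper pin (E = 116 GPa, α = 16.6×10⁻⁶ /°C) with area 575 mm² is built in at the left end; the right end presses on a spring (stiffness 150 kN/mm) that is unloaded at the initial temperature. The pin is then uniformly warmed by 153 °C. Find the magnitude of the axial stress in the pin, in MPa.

If the spring were absent the pin would lengthen by αΔT L = 16.6×10⁻⁶ × 153 × 340 = 0.8635 mm.
Let P be the compressive force at the spring. The pin shortens elastically by PL/(AE) and the spring compresses by P/k; together these equal δ_free.
So P = δ_free / [L/(AE) + 1/k] = 0.8635 / [ 340/(575×116×10³) + 1/(150×10³) ].
P = 0.8635 / 1.176×10⁻⁵ = 73400 N.
σ = P/A = 73400/575 = 127.7 MPa.

σ ≈ 128 MPa (compressive)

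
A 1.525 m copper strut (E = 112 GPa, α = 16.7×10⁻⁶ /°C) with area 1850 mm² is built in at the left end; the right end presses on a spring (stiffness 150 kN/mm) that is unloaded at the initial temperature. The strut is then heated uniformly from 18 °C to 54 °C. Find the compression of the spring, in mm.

If the spring were absent the strut would lengthen by αΔT L = 16.7×10⁻⁶ × 36 × 1525 = 0.9168 mm.
Let P be the compressive force at the spring. The strut shortens elastically by PL/(AE) and the spring compresses by P/k; together these equal δ_free.
P [ L/(AE) + 1/k ] = δ_free → P [ 1525/(1850×112×10³) + 1/(150×10³) ] = 0.9168.
P = 0.9168 / 1.403×10⁻⁵ = 65360 N.
Spring compression = P/k = 65360/(150×10³) = 0.4358 mm.

δ ≈ 0.436 mm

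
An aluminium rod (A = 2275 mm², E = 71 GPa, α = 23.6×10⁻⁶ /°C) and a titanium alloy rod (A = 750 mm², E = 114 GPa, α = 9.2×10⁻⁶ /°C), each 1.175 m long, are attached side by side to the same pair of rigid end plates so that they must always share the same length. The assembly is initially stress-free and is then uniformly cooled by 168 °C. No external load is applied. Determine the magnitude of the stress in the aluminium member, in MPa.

Equilibrium of a rigid end plate with no external load gives equal and opposite internal forces ±P in the two members. Since α_{aluminium} > α_{titanium alloy}, cooling drives the aluminium into tension and the titanium alloy into compression.
Compatibility of the two members (thermal + elastic change equal): (α₁ − α₂)ΔT = P·[1/(A₁E₁) + 1/(A₂E₂)].
|α₁ − α₂|·ΔT = 14.4×10⁻⁶ × 168 = 0.002419.
1/(A₁E₁) + 1/(A₂E₂) = 1/(2275×71×10³) + 1/(750×114×10³) = 1.789×10⁻⁸ N⁻¹.
So P = 0.002419 / 1.789×10⁻⁸ = 135.2 kN.
σ_{aluminium} = P/A₁ = 135200/2275 = 59.45 MPa, tensile.

σ ≈ 59.5 MPa (tensile)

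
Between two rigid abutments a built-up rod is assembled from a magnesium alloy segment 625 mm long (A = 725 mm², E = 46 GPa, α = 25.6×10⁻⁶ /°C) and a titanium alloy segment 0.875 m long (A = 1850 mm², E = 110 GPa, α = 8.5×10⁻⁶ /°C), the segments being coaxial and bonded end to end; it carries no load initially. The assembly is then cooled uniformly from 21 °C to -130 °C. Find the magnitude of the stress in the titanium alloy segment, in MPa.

σ ≈ 83 MPa (tensile)

If the supports were absent, the total length change would be Σ αᵢΔT Lᵢ = 25.6×10⁻⁶×151×625 + 8.5×10⁻⁶×151×875 = 3.539 mm.
Since the ends are fixed, an axial force P builds up, equal in every segment, with P · Σ Lᵢ/(AᵢEᵢ) = δ_free.
The series flexibility is Σ Lᵢ/(AᵢEᵢ) = 625/(725×46×10³) + 875/(1850×110×10³) = 2.304×10⁻⁵ mm/N.
P = 3.539 / 2.304×10⁻⁵ = 153600 N = 153.6 kN, tensile.
σ_{titanium alloy} = P / A = 153600 / 1850 = 83.03 MPa.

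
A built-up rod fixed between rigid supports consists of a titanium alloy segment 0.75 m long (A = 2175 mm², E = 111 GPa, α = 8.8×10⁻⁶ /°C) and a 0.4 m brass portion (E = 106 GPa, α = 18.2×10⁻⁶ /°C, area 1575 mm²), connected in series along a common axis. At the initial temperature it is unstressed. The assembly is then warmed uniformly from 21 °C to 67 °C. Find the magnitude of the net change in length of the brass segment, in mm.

With the walls removed the bar would change length by δ_free = Σ αᵢΔT Lᵢ = 8.8×10⁻⁶×46×750 + 18.2×10⁻⁶×46×400 = 0.6385 mm.
The walls prevent any net length change, so an axial force P (same in every segment) develops. Compatibility: P · Σ Lᵢ/(AᵢEᵢ) = δ_free.
The series flexibility is Σ Lᵢ/(AᵢEᵢ) = 750/(2175×111×10³) + 400/(1575×106×10³) = 5.502×10⁻⁶ mm/N.
P = 0.6385 / 5.502×10⁻⁶ = 116000 N = 116 kN, compressive.
For the brass segment, free thermal change = 18.2×10⁻⁶×46×400 = 0.3349 mm and elastic change from P = 116000×400/(1575×106×10³) = 0.278 mm; these oppose, so the net change is 0.0569 mm (segment lengthens).

|ΔL| ≈ 0.0569 mm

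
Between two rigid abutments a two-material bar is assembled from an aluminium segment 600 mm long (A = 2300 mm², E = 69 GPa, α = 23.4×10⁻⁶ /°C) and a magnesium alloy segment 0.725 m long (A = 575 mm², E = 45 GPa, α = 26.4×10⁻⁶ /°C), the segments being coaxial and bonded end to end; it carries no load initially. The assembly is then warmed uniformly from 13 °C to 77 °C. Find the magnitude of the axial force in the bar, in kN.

With the walls removed the bar would change length by δ_free = Σ αᵢΔT Lᵢ = 23.4×10⁻⁶×64×600 + 26.4×10⁻⁶×64×725 = 2.124 mm.
The rigid supports impose zero overall length change; the single axial force P common to all segments must satisfy P Σ Lᵢ/(AᵢEᵢ) = δ_free.
Σ Lᵢ/(AᵢEᵢ) = 600/(2300×69×10³) + 725/(575×45×10³) = 3.18×10⁻⁵ mm/N.
So P = 2.124 / 3.18×10⁻⁵ = 66.78 kN, compressive.

P ≈ 66.8 kN (compressive)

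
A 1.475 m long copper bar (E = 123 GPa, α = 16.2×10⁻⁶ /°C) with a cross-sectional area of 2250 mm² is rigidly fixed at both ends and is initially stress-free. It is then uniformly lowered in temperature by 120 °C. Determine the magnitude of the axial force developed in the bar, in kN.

With zero net strain, σ = E·αΔT = 123 GPa × 16.2×10⁻⁶ × 120 = 239.1 MPa.
Axial force P = σA = 239.1 × 2250 = 538000 N = 538 kN, tensile.

P ≈ 538 kN (tensile)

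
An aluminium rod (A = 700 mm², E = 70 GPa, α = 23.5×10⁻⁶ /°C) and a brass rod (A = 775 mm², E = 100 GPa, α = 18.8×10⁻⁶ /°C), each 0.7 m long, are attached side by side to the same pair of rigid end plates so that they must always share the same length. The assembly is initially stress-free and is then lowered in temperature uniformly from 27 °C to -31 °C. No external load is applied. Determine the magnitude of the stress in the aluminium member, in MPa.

σ ≈ 11.7 MPa (tensile)

The aluminium has the larger α, so on cooling it would change length more than the brass if both were free. The rigid plates force a common final length, so the aluminium is put into tension and the brass into compression, with equal and opposite forces P (no external load).
Compatibility of the two members (thermal + elastic change equal): (α₁ − α₂)ΔT = P·[1/(A₁E₁) + 1/(A₂E₂)].
|α₁ − α₂|·ΔT = 4.7×10⁻⁶ × 58 = 0.0002726.
1/(A₁E₁) + 1/(A₂E₂) = 1/(700×70×10³) + 1/(775×100×10³) = 3.331×10⁻⁸ N⁻¹.
So P = 0.0002726 / 3.331×10⁻⁸ = 8.183 kN.
σ_{aluminium} = P/A₁ = 8183/700 = 11.69 MPa, tensile.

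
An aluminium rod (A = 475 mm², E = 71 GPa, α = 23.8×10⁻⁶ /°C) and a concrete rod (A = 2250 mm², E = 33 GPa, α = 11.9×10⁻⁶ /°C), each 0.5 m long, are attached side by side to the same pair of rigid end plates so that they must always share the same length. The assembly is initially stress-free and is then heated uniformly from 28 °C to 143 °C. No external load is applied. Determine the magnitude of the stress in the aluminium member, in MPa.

σ ≈ 66.8 MPa (compressive)

The aluminium has the larger α, so on heating it would change length more than the concrete if both were free. The rigid plates force a common final length, so the aluminium is put into compression and the concrete into tension, with equal and opposite forces P (no external load).
Equating the net (thermal + elastic) strains gives |α₁ − α₂|·ΔT = P·[1/(A₁E₁) + 1/(A₂E₂)].
|α₁ − α₂|·ΔT = 11.9×10⁻⁶ × 115 = 0.001368.
1/(A₁E₁) + 1/(A₂E₂) = 1/(475×71×10³) + 1/(2250×33×10³) = 4.312×10⁻⁸ N⁻¹.
So P = 0.001368 / 4.312×10⁻⁸ = 31.74 kN.
σ_{aluminium} = P/A₁ = 31740/475 = 66.82 MPa, compressive.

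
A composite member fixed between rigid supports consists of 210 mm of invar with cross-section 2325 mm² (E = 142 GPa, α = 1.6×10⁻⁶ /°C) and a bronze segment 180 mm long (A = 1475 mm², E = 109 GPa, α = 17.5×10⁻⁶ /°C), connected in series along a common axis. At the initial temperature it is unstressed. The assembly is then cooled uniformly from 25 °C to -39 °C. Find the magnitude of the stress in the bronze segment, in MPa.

σ ≈ 86.2 MPa (tensile)

With the walls removed the bar would change length by δ_free = Σ αᵢΔT Lᵢ = 1.6×10⁻⁶×64×210 + 17.5×10⁻⁶×64×180 = 0.2231 mm.
The rigid supports impose zero overall length change; the single axial force P common to all segments must satisfy P Σ Lᵢ/(AᵢEᵢ) = δ_free.
The series flexibility is Σ Lᵢ/(AᵢEᵢ) = 210/(2325×142×10³) + 180/(1475×109×10³) = 1.756×10⁻⁶ mm/N.
P = 0.2231 / 1.756×10⁻⁶ = 127100 N = 127.1 kN, tensile.
σ_{bronze} = P / A = 127100 / 1475 = 86.15 MPa.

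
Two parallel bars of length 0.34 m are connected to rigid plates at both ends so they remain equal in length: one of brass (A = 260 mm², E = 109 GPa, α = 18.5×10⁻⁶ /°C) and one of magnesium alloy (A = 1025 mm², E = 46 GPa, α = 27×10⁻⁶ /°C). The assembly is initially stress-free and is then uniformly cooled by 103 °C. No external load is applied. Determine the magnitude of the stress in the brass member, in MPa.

σ ≈ 59.6 MPa (compressive)

Both members must finish at the same length. With the larger α, the magnesium alloy tends to over-contract; the plates restrain it, putting the magnesium alloy in tension and the brass in compression. With no external load the two internal forces are equal and opposite, magnitude P.
Setting the final lengths equal and cancelling L: (α₁ − α₂)ΔT = P/(A₁E₁) + P/(A₂E₂).
|α₁ − α₂|·ΔT = 8.5×10⁻⁶ × 103 = 0.0008755.
1/(A₁E₁) + 1/(A₂E₂) = 1/(260×109×10³) + 1/(1025×46×10³) = 5.649×10⁻⁸ N⁻¹.
So P = 0.0008755 / 5.649×10⁻⁸ = 15.5 kN.
σ_{brass} = P/A₁ = 15500/260 = 59.6 MPa, compressive.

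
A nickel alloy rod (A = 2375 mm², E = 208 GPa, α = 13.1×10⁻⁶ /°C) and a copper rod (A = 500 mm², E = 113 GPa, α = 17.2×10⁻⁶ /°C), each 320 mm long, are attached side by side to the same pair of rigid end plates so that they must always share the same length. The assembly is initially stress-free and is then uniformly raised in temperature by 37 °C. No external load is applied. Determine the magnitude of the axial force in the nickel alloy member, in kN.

The copper has the larger α, so on heating it would change length more than the nickel alloy if both were free. The rigid plates force a common final length, so the copper is put into compression and the nickel alloy into tension, with equal and opposite forces P (no external load).
Setting the final lengths equal and cancelling L: (α₁ − α₂)ΔT = P/(A₁E₁) + P/(A₂E₂).
|α₁ − α₂|·ΔT = 4.1×10⁻⁶ × 37 = 0.0001517.
1/(A₁E₁) + 1/(A₂E₂) = 1/(2375×208×10³) + 1/(500×113×10³) = 1.972×10⁻⁸ N⁻¹.
So P = 0.0001517 / 1.972×10⁻⁸ = 7.691 kN.

P ≈ 7.69 kN (tensile in the nickel alloy)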